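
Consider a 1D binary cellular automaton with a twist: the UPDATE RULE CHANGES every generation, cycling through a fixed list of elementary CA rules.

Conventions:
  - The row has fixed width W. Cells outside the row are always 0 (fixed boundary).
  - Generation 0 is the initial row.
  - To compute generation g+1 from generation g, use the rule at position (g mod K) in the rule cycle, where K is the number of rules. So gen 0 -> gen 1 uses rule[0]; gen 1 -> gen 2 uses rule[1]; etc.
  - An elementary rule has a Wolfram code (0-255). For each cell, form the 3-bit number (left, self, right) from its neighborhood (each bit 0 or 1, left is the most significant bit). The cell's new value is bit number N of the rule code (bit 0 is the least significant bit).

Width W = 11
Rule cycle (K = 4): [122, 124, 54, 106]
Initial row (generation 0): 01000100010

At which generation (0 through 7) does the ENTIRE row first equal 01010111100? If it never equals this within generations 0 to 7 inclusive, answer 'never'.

Gen 0: 01000100010
Gen 1 (rule 122): 10101010101
Gen 2 (rule 124): 11111111111
Gen 3 (rule 54): 00000000000
Gen 4 (rule 106): 00000000000
Gen 5 (rule 122): 00000000000
Gen 6 (rule 124): 00000000000
Gen 7 (rule 54): 00000000000

Answer: never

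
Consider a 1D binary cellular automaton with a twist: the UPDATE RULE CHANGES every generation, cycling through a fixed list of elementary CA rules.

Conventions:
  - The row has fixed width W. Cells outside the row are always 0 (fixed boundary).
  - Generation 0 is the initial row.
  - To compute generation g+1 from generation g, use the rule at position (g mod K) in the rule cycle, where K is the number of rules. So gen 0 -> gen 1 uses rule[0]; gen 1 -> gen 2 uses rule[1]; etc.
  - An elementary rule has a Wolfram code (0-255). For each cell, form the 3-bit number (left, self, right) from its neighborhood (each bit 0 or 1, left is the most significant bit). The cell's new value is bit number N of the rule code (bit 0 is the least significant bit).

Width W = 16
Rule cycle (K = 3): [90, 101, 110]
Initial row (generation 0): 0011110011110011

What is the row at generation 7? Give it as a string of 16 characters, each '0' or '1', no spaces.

Answer: 0111100110011111

Derivation:
Gen 0: 0011110011110011
Gen 1 (rule 90): 0110011110011111
Gen 2 (rule 101): 0010000010000001
Gen 3 (rule 110): 0110000110000011
Gen 4 (rule 90): 1111001111000111
Gen 5 (rule 101): 0001000001010001
Gen 6 (rule 110): 0011000011110011
Gen 7 (rule 90): 0111100110011111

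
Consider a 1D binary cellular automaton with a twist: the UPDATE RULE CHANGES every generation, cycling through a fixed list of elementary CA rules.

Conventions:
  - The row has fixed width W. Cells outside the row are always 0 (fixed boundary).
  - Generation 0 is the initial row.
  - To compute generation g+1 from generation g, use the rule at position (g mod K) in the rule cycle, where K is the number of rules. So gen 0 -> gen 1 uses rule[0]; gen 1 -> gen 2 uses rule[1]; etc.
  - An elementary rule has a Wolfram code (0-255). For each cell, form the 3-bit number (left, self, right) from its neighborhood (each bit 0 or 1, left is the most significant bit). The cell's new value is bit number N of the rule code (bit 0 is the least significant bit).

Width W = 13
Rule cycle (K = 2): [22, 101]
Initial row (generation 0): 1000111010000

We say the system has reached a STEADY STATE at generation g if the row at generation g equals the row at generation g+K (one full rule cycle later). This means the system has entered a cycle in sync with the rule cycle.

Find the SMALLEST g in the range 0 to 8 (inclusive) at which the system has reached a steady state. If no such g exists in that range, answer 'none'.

Gen 0: 1000111010000
Gen 1 (rule 22): 1101000011000
Gen 2 (rule 101): 0111011001011
Gen 3 (rule 22): 1000000111000
Gen 4 (rule 101): 1011110001011
Gen 5 (rule 22): 1000001011000
Gen 6 (rule 101): 1011101101011
Gen 7 (rule 22): 1000000001000
Gen 8 (rule 101): 1011111101011
Gen 9 (rule 22): 1000000001000
Gen 10 (rule 101): 1011111101011

Answer: 7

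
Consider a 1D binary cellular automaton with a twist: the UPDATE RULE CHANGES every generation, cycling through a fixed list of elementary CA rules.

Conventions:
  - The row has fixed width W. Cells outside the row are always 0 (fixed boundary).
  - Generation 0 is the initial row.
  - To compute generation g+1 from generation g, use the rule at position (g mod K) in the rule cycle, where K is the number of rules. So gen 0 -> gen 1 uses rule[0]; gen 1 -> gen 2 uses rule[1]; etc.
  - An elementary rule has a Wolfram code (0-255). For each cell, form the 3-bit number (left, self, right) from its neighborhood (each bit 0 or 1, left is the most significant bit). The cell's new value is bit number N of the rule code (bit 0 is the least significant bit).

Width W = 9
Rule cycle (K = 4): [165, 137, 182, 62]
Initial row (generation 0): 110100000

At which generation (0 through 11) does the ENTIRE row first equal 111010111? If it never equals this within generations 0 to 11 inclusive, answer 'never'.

Answer: never

Derivation:
Gen 0: 110100000
Gen 1 (rule 165): 001101111
Gen 2 (rule 137): 101001110
Gen 3 (rule 182): 111110101
Gen 4 (rule 62): 100001111
Gen 5 (rule 165): 101100110
Gen 6 (rule 137): 001000100
Gen 7 (rule 182): 011101110
Gen 8 (rule 62): 110011001
Gen 9 (rule 165): 000000001
Gen 10 (rule 137): 111111100
Gen 11 (rule 182): 011111010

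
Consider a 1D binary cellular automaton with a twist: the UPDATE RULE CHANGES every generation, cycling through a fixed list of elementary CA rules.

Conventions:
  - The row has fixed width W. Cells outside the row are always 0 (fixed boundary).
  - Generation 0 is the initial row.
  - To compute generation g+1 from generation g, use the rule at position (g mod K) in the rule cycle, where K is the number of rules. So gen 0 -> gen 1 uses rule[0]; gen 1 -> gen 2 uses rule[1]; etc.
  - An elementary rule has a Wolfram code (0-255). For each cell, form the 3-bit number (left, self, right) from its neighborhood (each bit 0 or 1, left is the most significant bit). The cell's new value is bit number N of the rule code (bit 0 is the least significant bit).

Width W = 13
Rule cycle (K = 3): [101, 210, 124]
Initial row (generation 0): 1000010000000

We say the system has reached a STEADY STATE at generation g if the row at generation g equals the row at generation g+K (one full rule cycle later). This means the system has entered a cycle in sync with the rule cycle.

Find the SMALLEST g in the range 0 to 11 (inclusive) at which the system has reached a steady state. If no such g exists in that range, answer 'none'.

Gen 0: 1000010000000
Gen 1 (rule 101): 1011010111111
Gen 2 (rule 210): 0001000011111
Gen 3 (rule 124): 0001100010001
Gen 4 (rule 101): 1100101010101
Gen 5 (rule 210): 0111000000000
Gen 6 (rule 124): 0101100000000
Gen 7 (rule 101): 0110101111111
Gen 8 (rule 210): 1010000111111
Gen 9 (rule 124): 1111000100001
Gen 10 (rule 101): 0001010101101
Gen 11 (rule 210): 0010000000100
Gen 12 (rule 124): 0011000000110
Gen 13 (rule 101): 1001011110010
Gen 14 (rule 210): 0110001111101

Answer: none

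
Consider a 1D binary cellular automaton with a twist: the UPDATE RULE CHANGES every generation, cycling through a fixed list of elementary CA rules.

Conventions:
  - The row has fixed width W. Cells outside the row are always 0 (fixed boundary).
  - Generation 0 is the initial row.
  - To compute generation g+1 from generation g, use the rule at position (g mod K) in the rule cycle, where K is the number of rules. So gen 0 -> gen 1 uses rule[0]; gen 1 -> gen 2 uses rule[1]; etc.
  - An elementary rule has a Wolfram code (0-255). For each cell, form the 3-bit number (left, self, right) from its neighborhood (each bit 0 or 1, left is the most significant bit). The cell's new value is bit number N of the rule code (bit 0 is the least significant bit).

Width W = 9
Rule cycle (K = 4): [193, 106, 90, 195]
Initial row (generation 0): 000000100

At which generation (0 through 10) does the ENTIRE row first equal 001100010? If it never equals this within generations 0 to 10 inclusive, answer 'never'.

Gen 0: 000000100
Gen 1 (rule 193): 111110001
Gen 2 (rule 106): 100010010
Gen 3 (rule 90): 010101101
Gen 4 (rule 195): 100000100
Gen 5 (rule 193): 001110001
Gen 6 (rule 106): 011010010
Gen 7 (rule 90): 111001101
Gen 8 (rule 195): 011010100
Gen 9 (rule 193): 001000001
Gen 10 (rule 106): 010000010

Answer: never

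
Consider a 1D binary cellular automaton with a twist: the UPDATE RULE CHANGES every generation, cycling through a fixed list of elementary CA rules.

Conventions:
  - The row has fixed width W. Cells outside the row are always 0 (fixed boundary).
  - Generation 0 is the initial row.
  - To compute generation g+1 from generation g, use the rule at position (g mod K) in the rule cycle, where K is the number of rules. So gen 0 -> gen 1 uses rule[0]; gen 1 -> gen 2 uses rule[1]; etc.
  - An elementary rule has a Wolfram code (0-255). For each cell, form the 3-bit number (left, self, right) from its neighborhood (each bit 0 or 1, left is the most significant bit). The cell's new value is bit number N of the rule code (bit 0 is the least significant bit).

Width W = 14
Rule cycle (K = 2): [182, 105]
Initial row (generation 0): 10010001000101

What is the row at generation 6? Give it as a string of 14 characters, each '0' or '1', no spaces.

Gen 0: 10010001000101
Gen 1 (rule 182): 11111011101111
Gen 2 (rule 105): 10001110111001
Gen 3 (rule 182): 11010101010111
Gen 4 (rule 105): 11101010101101
Gen 5 (rule 182): 01011111110011
Gen 6 (rule 105): 00110000010011

Answer: 00110000010011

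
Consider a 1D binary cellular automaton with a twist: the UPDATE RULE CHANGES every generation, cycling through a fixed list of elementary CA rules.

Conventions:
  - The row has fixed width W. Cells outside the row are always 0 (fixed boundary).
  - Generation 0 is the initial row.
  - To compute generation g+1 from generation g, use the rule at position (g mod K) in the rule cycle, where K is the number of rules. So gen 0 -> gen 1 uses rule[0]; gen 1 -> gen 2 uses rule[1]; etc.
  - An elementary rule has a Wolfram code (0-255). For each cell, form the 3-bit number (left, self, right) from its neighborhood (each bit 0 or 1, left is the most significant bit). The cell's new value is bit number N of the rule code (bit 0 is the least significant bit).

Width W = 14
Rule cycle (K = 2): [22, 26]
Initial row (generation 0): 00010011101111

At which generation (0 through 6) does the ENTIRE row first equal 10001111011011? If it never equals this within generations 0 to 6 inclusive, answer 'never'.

Answer: never

Derivation:
Gen 0: 00010011101111
Gen 1 (rule 22): 00111100000000
Gen 2 (rule 26): 01100010000000
Gen 3 (rule 22): 10010111000000
Gen 4 (rule 26): 01100100100000
Gen 5 (rule 22): 10011111110000
Gen 6 (rule 26): 01110000001000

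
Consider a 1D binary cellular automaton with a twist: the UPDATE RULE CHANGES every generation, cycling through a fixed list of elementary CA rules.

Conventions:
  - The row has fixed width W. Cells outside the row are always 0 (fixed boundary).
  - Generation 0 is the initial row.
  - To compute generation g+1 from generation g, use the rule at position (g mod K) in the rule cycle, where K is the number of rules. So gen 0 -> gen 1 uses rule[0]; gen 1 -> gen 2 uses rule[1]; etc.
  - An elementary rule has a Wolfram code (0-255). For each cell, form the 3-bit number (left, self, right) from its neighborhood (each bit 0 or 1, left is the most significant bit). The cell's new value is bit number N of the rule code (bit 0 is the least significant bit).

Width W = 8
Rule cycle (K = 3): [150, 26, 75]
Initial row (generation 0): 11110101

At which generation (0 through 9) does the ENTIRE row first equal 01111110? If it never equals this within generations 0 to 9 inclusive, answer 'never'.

Gen 0: 11110101
Gen 1 (rule 150): 01100101
Gen 2 (rule 26): 11011000
Gen 3 (rule 75): 11011011
Gen 4 (rule 150): 00000000
Gen 5 (rule 26): 00000000
Gen 6 (rule 75): 11111111
Gen 7 (rule 150): 01111110
Gen 8 (rule 26): 11000001
Gen 9 (rule 75): 11011110

Answer: 7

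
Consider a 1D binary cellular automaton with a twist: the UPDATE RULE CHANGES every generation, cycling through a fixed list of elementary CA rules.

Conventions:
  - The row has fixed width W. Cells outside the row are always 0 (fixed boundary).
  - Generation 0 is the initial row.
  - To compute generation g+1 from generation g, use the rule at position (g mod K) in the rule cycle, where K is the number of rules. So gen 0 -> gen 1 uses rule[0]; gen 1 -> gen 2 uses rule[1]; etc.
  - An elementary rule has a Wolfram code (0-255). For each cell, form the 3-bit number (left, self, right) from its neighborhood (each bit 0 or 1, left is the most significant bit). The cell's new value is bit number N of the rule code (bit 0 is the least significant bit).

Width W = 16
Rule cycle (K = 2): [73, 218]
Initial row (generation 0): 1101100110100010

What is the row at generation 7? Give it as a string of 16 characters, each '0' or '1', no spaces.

Answer: 1010000001000001

Derivation:
Gen 0: 1101100110100010
Gen 1 (rule 73): 1101100110001000
Gen 2 (rule 218): 1101111111010100
Gen 3 (rule 73): 1101000001000001
Gen 4 (rule 218): 1100100010100010
Gen 5 (rule 73): 1100001000001000
Gen 6 (rule 218): 1110010100010100
Gen 7 (rule 73): 1010000001000001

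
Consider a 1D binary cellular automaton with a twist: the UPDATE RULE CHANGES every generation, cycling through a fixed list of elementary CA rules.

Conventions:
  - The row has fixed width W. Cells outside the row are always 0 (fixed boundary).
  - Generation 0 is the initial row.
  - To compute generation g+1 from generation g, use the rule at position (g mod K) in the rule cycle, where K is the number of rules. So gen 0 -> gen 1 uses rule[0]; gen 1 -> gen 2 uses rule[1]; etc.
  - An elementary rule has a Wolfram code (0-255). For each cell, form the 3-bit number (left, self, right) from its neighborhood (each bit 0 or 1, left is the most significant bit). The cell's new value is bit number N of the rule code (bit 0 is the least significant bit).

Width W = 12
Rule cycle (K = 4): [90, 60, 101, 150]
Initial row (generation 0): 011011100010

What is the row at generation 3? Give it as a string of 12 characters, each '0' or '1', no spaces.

Answer: 100000110001

Derivation:
Gen 0: 011011100010
Gen 1 (rule 90): 111010110101
Gen 2 (rule 60): 100111101111
Gen 3 (rule 101): 100000110001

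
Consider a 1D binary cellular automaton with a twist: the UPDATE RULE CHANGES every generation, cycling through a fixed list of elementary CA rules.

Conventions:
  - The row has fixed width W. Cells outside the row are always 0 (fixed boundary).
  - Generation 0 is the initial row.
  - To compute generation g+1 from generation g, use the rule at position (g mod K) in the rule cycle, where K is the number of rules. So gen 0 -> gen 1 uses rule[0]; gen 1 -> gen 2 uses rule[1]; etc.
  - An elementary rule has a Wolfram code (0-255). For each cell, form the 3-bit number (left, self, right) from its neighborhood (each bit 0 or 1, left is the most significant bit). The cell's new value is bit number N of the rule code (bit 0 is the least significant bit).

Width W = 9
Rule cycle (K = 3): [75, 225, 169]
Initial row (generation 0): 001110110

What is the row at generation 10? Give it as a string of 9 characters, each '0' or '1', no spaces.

Answer: 101010010

Derivation:
Gen 0: 001110110
Gen 1 (rule 75): 111010110
Gen 2 (rule 225): 011101010
Gen 3 (rule 169): 011010100
Gen 4 (rule 75): 111000001
Gen 5 (rule 225): 011011100
Gen 6 (rule 169): 010111001
Gen 7 (rule 75): 100101010
Gen 8 (rule 225): 000010100
Gen 9 (rule 169): 111001001
Gen 10 (rule 75): 101010010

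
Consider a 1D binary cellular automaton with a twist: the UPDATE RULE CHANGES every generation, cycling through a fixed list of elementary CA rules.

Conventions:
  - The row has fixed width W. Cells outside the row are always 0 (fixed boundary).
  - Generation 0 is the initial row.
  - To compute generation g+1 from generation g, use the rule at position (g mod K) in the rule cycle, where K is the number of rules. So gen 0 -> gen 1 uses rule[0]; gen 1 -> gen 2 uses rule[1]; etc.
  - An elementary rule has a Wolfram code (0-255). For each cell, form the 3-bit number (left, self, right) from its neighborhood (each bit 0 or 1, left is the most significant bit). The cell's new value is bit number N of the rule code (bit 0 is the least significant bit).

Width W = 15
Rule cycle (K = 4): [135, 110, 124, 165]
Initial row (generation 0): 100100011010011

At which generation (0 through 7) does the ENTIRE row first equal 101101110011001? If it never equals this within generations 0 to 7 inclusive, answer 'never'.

Gen 0: 100100011010011
Gen 1 (rule 135): 101101100010100
Gen 2 (rule 110): 111111100111100
Gen 3 (rule 124): 100000110100110
Gen 4 (rule 165): 101110001100000
Gen 5 (rule 135): 100100110001111
Gen 6 (rule 110): 101101110011001
Gen 7 (rule 124): 111111011011101

Answer: 6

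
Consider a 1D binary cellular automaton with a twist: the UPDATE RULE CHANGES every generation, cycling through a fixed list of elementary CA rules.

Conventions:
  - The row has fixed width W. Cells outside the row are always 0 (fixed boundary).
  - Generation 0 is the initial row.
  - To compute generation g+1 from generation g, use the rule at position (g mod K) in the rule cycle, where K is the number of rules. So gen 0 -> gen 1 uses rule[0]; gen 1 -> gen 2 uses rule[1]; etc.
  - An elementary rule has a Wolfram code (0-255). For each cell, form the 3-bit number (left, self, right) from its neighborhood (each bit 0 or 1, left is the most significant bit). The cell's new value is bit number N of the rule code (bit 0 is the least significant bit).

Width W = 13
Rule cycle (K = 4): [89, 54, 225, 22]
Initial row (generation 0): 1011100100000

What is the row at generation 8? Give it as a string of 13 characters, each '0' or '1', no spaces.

Gen 0: 1011100100000
Gen 1 (rule 89): 0010110011111
Gen 2 (rule 54): 0111001100000
Gen 3 (rule 225): 0011000101111
Gen 4 (rule 22): 0100101100000
Gen 5 (rule 89): 0010001111111
Gen 6 (rule 54): 0111010000000
Gen 7 (rule 225): 0011100111111
Gen 8 (rule 22): 0100011000000

Answer: 0100011000000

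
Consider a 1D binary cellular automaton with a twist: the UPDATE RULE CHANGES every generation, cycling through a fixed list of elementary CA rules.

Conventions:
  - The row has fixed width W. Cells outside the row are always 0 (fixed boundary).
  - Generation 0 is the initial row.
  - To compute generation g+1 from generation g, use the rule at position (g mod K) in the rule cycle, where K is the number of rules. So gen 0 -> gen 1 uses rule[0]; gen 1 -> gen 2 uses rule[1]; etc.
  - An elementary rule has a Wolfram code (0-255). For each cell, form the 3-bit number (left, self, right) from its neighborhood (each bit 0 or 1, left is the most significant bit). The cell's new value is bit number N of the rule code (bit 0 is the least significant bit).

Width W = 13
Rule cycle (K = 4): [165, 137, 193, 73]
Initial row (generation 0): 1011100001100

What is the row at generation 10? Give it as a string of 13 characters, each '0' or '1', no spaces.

Gen 0: 1011100001100
Gen 1 (rule 165): 1101001100001
Gen 2 (rule 137): 1000001001100
Gen 3 (rule 193): 0011100000101
Gen 4 (rule 73): 1010101110000
Gen 5 (rule 165): 1111110100111
Gen 6 (rule 137): 1111100000110
Gen 7 (rule 193): 0111101110010
Gen 8 (rule 73): 0100101010000
Gen 9 (rule 165): 0100111110111
Gen 10 (rule 137): 0000111100110

Answer: 0000111100110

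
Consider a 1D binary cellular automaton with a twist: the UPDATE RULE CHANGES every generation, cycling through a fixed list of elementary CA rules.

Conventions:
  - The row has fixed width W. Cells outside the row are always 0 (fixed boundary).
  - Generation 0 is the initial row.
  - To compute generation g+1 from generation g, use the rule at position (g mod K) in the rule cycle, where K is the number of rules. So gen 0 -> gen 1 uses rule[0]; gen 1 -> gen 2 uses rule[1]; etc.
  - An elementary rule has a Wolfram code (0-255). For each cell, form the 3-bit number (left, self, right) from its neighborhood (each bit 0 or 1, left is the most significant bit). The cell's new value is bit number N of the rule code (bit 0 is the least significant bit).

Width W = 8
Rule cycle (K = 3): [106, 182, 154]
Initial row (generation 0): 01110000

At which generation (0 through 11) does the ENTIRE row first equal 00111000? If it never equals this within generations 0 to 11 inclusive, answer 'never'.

Answer: 2

Derivation:
Gen 0: 01110000
Gen 1 (rule 106): 11010000
Gen 2 (rule 182): 00111000
Gen 3 (rule 154): 01110100
Gen 4 (rule 106): 11011000
Gen 5 (rule 182): 00100100
Gen 6 (rule 154): 01011010
Gen 7 (rule 106): 10111100
Gen 8 (rule 182): 11011010
Gen 9 (rule 154): 10010001
Gen 10 (rule 106): 00100010
Gen 11 (rule 182): 01110111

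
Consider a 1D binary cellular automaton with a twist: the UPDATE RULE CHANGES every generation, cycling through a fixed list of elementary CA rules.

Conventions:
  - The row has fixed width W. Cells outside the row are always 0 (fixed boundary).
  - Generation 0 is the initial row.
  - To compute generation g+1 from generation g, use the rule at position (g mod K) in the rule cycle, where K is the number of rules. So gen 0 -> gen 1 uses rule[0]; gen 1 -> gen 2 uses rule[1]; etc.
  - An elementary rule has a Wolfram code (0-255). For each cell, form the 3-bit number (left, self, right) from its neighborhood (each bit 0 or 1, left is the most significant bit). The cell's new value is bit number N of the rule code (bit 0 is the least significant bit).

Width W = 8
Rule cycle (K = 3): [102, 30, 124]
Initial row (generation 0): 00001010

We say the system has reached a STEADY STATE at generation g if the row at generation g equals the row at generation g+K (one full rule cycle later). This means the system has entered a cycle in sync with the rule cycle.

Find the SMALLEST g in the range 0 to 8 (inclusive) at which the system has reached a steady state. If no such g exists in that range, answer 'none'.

Gen 0: 00001010
Gen 1 (rule 102): 00011110
Gen 2 (rule 30): 00110001
Gen 3 (rule 124): 00111001
Gen 4 (rule 102): 01001011
Gen 5 (rule 30): 11111010
Gen 6 (rule 124): 10001111
Gen 7 (rule 102): 10010001
Gen 8 (rule 30): 11111011
Gen 9 (rule 124): 10001111
Gen 10 (rule 102): 10010001
Gen 11 (rule 30): 11111011

Answer: 6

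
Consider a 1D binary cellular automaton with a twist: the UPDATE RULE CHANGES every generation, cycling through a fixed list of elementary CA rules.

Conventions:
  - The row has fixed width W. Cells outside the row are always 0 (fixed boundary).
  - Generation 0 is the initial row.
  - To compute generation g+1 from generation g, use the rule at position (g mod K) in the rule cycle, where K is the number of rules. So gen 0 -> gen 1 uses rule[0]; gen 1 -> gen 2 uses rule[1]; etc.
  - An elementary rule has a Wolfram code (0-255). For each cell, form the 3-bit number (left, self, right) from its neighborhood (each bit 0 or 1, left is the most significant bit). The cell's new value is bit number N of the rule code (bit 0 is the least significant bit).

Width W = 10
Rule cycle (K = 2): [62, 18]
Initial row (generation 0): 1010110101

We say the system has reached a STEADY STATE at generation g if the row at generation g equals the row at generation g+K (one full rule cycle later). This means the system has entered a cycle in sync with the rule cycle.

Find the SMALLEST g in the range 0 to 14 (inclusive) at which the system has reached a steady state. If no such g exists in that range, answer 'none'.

Answer: 2

Derivation:
Gen 0: 1010110101
Gen 1 (rule 62): 1111101111
Gen 2 (rule 18): 0000000000
Gen 3 (rule 62): 0000000000
Gen 4 (rule 18): 0000000000
Gen 5 (rule 62): 0000000000
Gen 6 (rule 18): 0000000000
Gen 7 (rule 62): 0000000000
Gen 8 (rule 18): 0000000000
Gen 9 (rule 62): 0000000000
Gen 10 (rule 18): 0000000000
Gen 11 (rule 62): 0000000000
Gen 12 (rule 18): 0000000000
Gen 13 (rule 62): 0000000000
Gen 14 (rule 18): 0000000000
Gen 15 (rule 62): 0000000000
Gen 16 (rule 18): 0000000000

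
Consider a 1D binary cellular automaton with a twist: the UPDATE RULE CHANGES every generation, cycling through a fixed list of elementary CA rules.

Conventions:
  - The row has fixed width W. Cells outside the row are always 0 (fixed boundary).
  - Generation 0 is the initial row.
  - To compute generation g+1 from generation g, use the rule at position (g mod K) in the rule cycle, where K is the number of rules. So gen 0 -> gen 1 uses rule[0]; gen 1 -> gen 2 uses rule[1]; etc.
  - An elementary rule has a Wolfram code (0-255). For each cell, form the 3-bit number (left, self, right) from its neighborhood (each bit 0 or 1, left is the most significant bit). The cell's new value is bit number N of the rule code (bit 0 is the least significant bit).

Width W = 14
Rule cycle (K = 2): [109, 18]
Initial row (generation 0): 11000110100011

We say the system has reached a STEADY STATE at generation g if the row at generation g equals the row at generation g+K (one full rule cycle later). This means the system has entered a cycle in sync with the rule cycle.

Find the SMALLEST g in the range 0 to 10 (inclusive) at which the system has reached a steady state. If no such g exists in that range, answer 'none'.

Gen 0: 11000110100011
Gen 1 (rule 109): 11010111101011
Gen 2 (rule 18): 00000000000000
Gen 3 (rule 109): 11111111111111
Gen 4 (rule 18): 00000000000000
Gen 5 (rule 109): 11111111111111
Gen 6 (rule 18): 00000000000000
Gen 7 (rule 109): 11111111111111
Gen 8 (rule 18): 00000000000000
Gen 9 (rule 109): 11111111111111
Gen 10 (rule 18): 00000000000000
Gen 11 (rule 109): 11111111111111
Gen 12 (rule 18): 00000000000000

Answer: 2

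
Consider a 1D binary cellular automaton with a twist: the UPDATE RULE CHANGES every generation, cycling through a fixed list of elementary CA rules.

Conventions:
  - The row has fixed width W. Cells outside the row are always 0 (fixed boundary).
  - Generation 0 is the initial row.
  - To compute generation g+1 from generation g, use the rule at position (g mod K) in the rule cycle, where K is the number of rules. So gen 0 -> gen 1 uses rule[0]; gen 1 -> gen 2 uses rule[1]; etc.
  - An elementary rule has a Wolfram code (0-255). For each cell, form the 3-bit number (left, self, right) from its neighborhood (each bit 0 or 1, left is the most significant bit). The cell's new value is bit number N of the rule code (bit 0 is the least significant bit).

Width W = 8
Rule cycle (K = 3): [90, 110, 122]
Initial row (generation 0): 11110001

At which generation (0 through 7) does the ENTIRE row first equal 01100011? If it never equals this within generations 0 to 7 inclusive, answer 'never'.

Gen 0: 11110001
Gen 1 (rule 90): 10011010
Gen 2 (rule 110): 10111110
Gen 3 (rule 122): 01100011
Gen 4 (rule 90): 11110111
Gen 5 (rule 110): 10011101
Gen 6 (rule 122): 01110110
Gen 7 (rule 90): 11010111

Answer: 3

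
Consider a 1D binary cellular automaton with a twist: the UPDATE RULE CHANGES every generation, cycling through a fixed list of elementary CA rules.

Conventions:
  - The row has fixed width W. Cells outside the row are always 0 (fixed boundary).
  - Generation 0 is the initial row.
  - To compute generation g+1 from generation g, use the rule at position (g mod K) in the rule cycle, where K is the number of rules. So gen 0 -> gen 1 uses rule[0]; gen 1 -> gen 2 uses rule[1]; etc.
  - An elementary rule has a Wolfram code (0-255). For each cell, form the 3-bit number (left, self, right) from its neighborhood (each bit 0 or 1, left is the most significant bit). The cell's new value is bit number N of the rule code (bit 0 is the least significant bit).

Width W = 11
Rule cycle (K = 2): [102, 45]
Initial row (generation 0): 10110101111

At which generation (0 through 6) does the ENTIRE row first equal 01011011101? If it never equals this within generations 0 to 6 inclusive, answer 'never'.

Gen 0: 10110101111
Gen 1 (rule 102): 11011110001
Gen 2 (rule 45): 10110000101
Gen 3 (rule 102): 11010001111
Gen 4 (rule 45): 10110101000
Gen 5 (rule 102): 11011111000
Gen 6 (rule 45): 10110000011

Answer: never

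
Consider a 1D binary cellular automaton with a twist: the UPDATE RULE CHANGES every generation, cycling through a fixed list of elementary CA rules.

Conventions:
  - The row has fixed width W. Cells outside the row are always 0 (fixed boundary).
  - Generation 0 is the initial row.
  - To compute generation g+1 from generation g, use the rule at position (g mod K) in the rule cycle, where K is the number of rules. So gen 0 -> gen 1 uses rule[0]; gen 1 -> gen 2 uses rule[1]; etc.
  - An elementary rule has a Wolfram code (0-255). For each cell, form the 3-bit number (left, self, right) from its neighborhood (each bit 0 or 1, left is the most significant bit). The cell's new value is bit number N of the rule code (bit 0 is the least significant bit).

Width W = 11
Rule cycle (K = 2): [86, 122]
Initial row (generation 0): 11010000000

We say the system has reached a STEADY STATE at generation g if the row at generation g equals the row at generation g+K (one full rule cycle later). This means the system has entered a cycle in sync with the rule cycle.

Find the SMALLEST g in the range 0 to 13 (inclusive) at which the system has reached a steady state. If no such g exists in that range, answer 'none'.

Answer: none

Derivation:
Gen 0: 11010000000
Gen 1 (rule 86): 01011000000
Gen 2 (rule 122): 10111100000
Gen 3 (rule 86): 10000110000
Gen 4 (rule 122): 01001111000
Gen 5 (rule 86): 11110001100
Gen 6 (rule 122): 10011011110
Gen 7 (rule 86): 11101000011
Gen 8 (rule 122): 10110100111
Gen 9 (rule 86): 10010111001
Gen 10 (rule 122): 01101101110
Gen 11 (rule 86): 10100100011
Gen 12 (rule 122): 01011010111
Gen 13 (rule 86): 11001010001
Gen 14 (rule 122): 11110101010
Gen 15 (rule 86): 00010101011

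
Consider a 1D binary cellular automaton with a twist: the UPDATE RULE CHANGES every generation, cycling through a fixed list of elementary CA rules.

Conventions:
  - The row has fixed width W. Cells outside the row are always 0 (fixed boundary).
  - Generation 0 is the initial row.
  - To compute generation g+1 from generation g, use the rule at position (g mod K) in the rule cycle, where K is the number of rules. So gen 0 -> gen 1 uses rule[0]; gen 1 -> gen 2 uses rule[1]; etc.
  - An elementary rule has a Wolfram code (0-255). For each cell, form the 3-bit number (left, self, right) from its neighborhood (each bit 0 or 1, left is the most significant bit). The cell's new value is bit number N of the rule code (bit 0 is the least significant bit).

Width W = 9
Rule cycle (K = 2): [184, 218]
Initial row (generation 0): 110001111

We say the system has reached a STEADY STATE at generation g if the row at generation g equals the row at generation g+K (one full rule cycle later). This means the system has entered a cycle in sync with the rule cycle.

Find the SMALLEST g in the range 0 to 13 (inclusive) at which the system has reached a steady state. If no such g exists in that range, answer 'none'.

Answer: 8

Derivation:
Gen 0: 110001111
Gen 1 (rule 184): 101001110
Gen 2 (rule 218): 000111111
Gen 3 (rule 184): 000111110
Gen 4 (rule 218): 001111111
Gen 5 (rule 184): 001111110
Gen 6 (rule 218): 011111111
Gen 7 (rule 184): 011111110
Gen 8 (rule 218): 111111111
Gen 9 (rule 184): 111111110
Gen 10 (rule 218): 111111111
Gen 11 (rule 184): 111111110
Gen 12 (rule 218): 111111111
Gen 13 (rule 184): 111111110
Gen 14 (rule 218): 111111111
Gen 15 (rule 184): 111111110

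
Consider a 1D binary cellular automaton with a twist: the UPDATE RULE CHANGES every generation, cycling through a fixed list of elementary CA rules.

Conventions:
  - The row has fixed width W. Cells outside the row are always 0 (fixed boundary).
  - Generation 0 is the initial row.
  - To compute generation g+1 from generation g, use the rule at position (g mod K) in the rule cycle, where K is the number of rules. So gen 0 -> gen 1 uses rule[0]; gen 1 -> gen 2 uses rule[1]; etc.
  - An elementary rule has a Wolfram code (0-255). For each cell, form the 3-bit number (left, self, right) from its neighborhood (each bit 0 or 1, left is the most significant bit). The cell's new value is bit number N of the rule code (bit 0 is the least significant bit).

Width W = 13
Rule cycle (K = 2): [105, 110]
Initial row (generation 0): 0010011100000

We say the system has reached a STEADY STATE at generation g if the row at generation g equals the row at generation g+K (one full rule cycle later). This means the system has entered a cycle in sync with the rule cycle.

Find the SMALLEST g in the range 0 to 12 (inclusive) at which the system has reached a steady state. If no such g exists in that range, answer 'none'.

Answer: none

Derivation:
Gen 0: 0010011100000
Gen 1 (rule 105): 1000010101111
Gen 2 (rule 110): 1000111111001
Gen 3 (rule 105): 0010100001000
Gen 4 (rule 110): 0111100011000
Gen 5 (rule 105): 0100101011011
Gen 6 (rule 110): 1101111111111
Gen 7 (rule 105): 1111000000001
Gen 8 (rule 110): 1001000000011
Gen 9 (rule 105): 0000011111011
Gen 10 (rule 110): 0000110001111
Gen 11 (rule 105): 1110110101001
Gen 12 (rule 110): 1011111111011
Gen 13 (rule 105): 0110000001111
Gen 14 (rule 110): 1110000011001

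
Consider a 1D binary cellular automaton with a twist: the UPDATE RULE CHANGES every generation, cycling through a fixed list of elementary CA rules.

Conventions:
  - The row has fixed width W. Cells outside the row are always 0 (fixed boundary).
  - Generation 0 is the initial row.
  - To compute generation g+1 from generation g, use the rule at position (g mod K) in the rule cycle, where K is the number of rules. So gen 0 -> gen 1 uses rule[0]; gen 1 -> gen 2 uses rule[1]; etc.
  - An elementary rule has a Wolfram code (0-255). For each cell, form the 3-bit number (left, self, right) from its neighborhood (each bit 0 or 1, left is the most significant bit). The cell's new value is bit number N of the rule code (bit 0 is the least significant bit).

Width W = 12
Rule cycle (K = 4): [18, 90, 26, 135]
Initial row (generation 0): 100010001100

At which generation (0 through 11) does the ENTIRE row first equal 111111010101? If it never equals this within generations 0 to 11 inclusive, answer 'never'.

Gen 0: 100010001100
Gen 1 (rule 18): 010101010010
Gen 2 (rule 90): 100000001101
Gen 3 (rule 26): 010000011000
Gen 4 (rule 135): 110111100011
Gen 5 (rule 18): 000000010100
Gen 6 (rule 90): 000000100010
Gen 7 (rule 26): 000001010101
Gen 8 (rule 135): 111111010101
Gen 9 (rule 18): 000000000000
Gen 10 (rule 90): 000000000000
Gen 11 (rule 26): 000000000000

Answer: 8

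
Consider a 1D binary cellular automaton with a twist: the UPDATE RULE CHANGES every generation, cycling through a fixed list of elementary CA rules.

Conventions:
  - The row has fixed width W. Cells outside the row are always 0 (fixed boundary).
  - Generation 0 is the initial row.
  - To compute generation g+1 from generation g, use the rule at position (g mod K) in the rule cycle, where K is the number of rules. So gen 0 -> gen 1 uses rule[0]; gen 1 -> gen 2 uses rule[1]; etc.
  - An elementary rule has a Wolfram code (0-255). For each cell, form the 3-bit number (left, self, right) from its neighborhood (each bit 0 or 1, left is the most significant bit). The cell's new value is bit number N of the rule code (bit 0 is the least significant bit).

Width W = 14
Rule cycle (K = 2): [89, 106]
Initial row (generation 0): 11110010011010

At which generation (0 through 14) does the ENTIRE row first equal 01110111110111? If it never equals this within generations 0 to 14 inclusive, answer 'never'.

Answer: never

Derivation:
Gen 0: 11110010011010
Gen 1 (rule 89): 10011001011001
Gen 2 (rule 106): 00111010111010
Gen 3 (rule 89): 10101000101001
Gen 4 (rule 106): 01010001010010
Gen 5 (rule 89): 00001100001001
Gen 6 (rule 106): 00011100010010
Gen 7 (rule 89): 11010111001001
Gen 8 (rule 106): 11101101010010
Gen 9 (rule 89): 10101100001001
Gen 10 (rule 106): 01011100010010
Gen 11 (rule 89): 00010111001001
Gen 12 (rule 106): 00101101010010
Gen 13 (rule 89): 10001100001001
Gen 14 (rule 106): 00011100010010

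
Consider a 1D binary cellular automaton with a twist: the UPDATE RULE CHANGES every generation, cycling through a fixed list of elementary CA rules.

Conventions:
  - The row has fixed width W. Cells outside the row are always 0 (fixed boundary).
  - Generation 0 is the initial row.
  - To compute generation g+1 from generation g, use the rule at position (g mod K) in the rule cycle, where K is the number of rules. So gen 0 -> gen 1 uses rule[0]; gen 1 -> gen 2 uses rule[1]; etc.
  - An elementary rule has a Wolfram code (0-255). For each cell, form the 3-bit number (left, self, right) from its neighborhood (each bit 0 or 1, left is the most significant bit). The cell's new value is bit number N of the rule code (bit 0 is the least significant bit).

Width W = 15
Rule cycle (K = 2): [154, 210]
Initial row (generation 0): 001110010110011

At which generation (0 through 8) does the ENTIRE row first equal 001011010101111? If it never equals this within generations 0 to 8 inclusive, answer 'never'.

Answer: never

Derivation:
Gen 0: 001110010110011
Gen 1 (rule 154): 011101100101110
Gen 2 (rule 210): 101100111000111
Gen 3 (rule 154): 001011110101110
Gen 4 (rule 210): 010001110000111
Gen 5 (rule 154): 101011101001110
Gen 6 (rule 210): 000001100110111
Gen 7 (rule 154): 000011011100110
Gen 8 (rule 210): 000101001111011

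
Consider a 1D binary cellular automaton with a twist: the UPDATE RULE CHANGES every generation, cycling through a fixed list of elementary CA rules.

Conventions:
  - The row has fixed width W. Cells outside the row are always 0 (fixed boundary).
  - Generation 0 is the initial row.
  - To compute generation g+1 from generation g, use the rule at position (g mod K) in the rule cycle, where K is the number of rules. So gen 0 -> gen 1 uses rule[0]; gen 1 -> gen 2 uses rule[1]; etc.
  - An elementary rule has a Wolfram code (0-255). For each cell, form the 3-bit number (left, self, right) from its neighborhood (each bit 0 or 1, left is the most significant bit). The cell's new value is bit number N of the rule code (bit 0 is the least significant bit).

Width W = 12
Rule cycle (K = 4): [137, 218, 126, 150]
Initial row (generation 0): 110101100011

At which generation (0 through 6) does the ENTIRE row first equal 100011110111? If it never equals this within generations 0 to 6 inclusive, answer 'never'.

Gen 0: 110101100011
Gen 1 (rule 137): 100001001010
Gen 2 (rule 218): 010010110001
Gen 3 (rule 126): 111111111011
Gen 4 (rule 150): 011111110000
Gen 5 (rule 137): 011111100111
Gen 6 (rule 218): 111111111111

Answer: never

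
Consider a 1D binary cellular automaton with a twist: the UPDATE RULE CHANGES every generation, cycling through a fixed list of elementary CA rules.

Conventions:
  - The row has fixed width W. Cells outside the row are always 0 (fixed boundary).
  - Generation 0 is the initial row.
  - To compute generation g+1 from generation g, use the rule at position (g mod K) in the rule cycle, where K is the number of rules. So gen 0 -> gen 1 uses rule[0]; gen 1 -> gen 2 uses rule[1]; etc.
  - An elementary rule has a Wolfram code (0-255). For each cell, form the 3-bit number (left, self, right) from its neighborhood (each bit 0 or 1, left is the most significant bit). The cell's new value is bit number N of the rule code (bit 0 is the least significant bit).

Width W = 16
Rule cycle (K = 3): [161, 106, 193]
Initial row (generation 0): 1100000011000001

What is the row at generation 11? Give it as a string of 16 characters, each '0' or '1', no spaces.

Gen 0: 1100000011000001
Gen 1 (rule 161): 0001111000011100
Gen 2 (rule 106): 0011001000110100
Gen 3 (rule 193): 1001000010010001
Gen 4 (rule 161): 0000011000000100
Gen 5 (rule 106): 0000111000001000
Gen 6 (rule 193): 1110011011100011
Gen 7 (rule 161): 0100000101001000
Gen 8 (rule 106): 1000001010010000
Gen 9 (rule 193): 0011100000000111
Gen 10 (rule 161): 1001001111110010
Gen 11 (rule 106): 0010011000010100

Answer: 0010011000010100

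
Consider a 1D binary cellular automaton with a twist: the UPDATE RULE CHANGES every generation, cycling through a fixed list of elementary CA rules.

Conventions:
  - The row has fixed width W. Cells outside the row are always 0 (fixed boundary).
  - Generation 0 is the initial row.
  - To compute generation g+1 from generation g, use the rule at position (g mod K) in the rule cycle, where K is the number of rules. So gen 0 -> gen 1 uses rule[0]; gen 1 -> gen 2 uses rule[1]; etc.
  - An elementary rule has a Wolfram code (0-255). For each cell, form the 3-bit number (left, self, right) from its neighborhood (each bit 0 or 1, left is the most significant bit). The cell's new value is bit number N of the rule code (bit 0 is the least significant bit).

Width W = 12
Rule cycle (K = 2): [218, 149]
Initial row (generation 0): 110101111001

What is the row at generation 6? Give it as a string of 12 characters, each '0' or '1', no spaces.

Answer: 001111110000

Derivation:
Gen 0: 110101111001
Gen 1 (rule 218): 110001111110
Gen 2 (rule 149): 001100111101
Gen 3 (rule 218): 011111111100
Gen 4 (rule 149): 001111111011
Gen 5 (rule 218): 011111111011
Gen 6 (rule 149): 001111110000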